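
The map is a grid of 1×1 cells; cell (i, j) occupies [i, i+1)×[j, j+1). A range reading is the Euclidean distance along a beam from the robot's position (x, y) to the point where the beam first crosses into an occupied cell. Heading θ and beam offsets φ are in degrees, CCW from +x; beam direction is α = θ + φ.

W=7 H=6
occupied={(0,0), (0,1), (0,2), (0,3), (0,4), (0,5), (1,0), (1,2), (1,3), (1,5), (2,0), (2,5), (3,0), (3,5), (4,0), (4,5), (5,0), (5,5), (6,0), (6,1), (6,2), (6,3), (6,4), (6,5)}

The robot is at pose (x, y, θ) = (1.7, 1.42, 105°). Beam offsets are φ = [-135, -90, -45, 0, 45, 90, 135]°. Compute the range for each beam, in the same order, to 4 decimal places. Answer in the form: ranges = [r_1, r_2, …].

ranges = [0.8400, 4.4517, 4.1338, 0.6005, 0.8083, 0.7247, 0.4850]

beam 1: φ=-135°, α=330°
  d=(0.8660,-0.5000)  start (1,1)  tX=0.3464 tY=0.8400  stride 1/|dx|=1.1547 1/|dy|=2.0000
    cross x-line → (2,1), t=0.3464
    cross y-line → (2,0), t=0.8400 (wall)
  → r_1 = 0.8400
beam 2: φ=-90°, α=15°
  d=(0.9659,0.2588)  start (1,1)  tX=0.3106 tY=2.2409  stride 1/|dx|=1.0353 1/|dy|=3.8637
    cross x-line → (2,1), t=0.3106
    cross x-line → (3,1), t=1.3459
    cross y-line → (3,2), t=2.2409
    cross x-line → (4,2), t=2.3811
    cross x-line → (5,2), t=3.4164
    cross x-line → (6,2), t=4.4517 (wall)
  → r_2 = 4.4517
beam 3: φ=-45°, α=60°
  d=(0.5000,0.8660)  start (1,1)  tX=0.6000 tY=0.6697  stride 1/|dx|=2.0000 1/|dy|=1.1547
    cross x-line → (2,1), t=0.6000
    cross y-line → (2,2), t=0.6697
    cross y-line → (2,3), t=1.8244
    cross x-line → (3,3), t=2.6000
    cross y-line → (3,4), t=2.9791
    cross y-line → (3,5), t=4.1338 (wall)
  → r_3 = 4.1338
beam 4: φ=0°, α=105°
  d=(-0.2588,0.9659)  start (1,1)  tX=2.7046 tY=0.6005  stride 1/|dx|=3.8637 1/|dy|=1.0353
    cross y-line → (1,2), t=0.6005 (wall)
  → r_4 = 0.6005
beam 5: φ=45°, α=150°
  d=(-0.8660,0.5000)  start (1,1)  tX=0.8083 tY=1.1600  stride 1/|dx|=1.1547 1/|dy|=2.0000
    cross x-line → (0,1), t=0.8083 (wall)
  → r_5 = 0.8083
beam 6: φ=90°, α=195°
  d=(-0.9659,-0.2588)  start (1,1)  tX=0.7247 tY=1.6228  stride 1/|dx|=1.0353 1/|dy|=3.8637
    cross x-line → (0,1), t=0.7247 (wall)
  → r_6 = 0.7247
beam 7: φ=135°, α=240°
  d=(-0.5000,-0.8660)  start (1,1)  tX=1.4000 tY=0.4850  stride 1/|dx|=2.0000 1/|dy|=1.1547
    cross y-line → (1,0), t=0.4850 (wall)
  → r_7 = 0.4850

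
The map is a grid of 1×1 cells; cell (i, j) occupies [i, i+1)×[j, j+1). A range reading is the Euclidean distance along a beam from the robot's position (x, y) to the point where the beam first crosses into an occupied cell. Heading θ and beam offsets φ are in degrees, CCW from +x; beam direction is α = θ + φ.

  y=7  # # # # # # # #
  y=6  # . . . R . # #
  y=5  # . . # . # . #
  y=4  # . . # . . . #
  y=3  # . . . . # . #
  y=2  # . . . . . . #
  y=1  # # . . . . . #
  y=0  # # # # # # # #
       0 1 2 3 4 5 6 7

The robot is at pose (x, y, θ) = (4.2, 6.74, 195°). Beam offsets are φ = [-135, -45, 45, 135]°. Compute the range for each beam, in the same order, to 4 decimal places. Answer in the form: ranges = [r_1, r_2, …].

ranges = [0.3002, 0.5200, 0.8545, 1.4800]

beam 1: φ=-135°, α=60°
  direction (0.5000, 0.8660); cell (4,6); t to first gridline: x 1.6000, y 0.3002 (then +2.0000 / +1.1547)
    (4,7) via y @ 0.3002  # hit
  → r_1 = 0.3002
beam 2: φ=-45°, α=150°
  direction (-0.8660, 0.5000); cell (4,6); t to first gridline: x 0.2309, y 0.5200 (then +1.1547 / +2.0000)
    (3,6) via x @ 0.2309
    (3,7) via y @ 0.5200  # hit
  → r_2 = 0.5200
beam 3: φ=45°, α=240°
  direction (-0.5000, -0.8660); cell (4,6); t to first gridline: x 0.4000, y 0.8545 (then +2.0000 / +1.1547)
    (3,6) via x @ 0.4000
    (3,5) via y @ 0.8545  # hit
  → r_3 = 0.8545
beam 4: φ=135°, α=330°
  direction (0.8660, -0.5000); cell (4,6); t to first gridline: x 0.9238, y 1.4800 (then +1.1547 / +2.0000)
    (5,6) via x @ 0.9238
    (5,5) via y @ 1.4800  # hit
  → r_4 = 1.4800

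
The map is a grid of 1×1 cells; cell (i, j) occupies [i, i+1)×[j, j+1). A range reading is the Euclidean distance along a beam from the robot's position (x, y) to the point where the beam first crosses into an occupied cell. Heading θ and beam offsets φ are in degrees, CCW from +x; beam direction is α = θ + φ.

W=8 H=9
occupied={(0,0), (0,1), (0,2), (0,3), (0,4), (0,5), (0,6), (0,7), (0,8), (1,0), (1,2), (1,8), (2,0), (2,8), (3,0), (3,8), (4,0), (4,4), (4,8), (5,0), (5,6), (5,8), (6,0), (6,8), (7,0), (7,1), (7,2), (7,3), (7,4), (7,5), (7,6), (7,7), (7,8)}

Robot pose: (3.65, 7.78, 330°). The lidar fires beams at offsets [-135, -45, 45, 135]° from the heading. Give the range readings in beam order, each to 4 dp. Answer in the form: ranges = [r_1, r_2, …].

ranges = [2.7435, 2.8781, 0.8500, 0.2278]

beam 1: φ=-135°, α=195°
  direction (-0.9659, -0.2588); cell (3,7); t to first gridline: x 0.6729, y 3.0137 (then +1.0353 / +3.8637)
    (2,7) via x @ 0.6729
    (1,7) via x @ 1.7082
    (0,7) via x @ 2.7435  # hit
  → r_1 = 2.7435
beam 2: φ=-45°, α=285°
  direction (0.2588, -0.9659); cell (3,7); t to first gridline: x 1.3523, y 0.8075 (then +3.8637 / +1.0353)
    (3,6) via y @ 0.8075
    (4,6) via x @ 1.3523
    (4,5) via y @ 1.8428
    (4,4) via y @ 2.8781  # hit
  → r_2 = 2.8781
beam 3: φ=45°, α=15°
  direction (0.9659, 0.2588); cell (3,7); t to first gridline: x 0.3623, y 0.8500 (then +1.0353 / +3.8637)
    (4,7) via x @ 0.3623
    (4,8) via y @ 0.8500  # hit
  → r_3 = 0.8500
beam 4: φ=135°, α=105°
  direction (-0.2588, 0.9659); cell (3,7); t to first gridline: x 2.5114, y 0.2278 (then +3.8637 / +1.0353)
    (3,8) via y @ 0.2278  # hit
  → r_4 = 0.2278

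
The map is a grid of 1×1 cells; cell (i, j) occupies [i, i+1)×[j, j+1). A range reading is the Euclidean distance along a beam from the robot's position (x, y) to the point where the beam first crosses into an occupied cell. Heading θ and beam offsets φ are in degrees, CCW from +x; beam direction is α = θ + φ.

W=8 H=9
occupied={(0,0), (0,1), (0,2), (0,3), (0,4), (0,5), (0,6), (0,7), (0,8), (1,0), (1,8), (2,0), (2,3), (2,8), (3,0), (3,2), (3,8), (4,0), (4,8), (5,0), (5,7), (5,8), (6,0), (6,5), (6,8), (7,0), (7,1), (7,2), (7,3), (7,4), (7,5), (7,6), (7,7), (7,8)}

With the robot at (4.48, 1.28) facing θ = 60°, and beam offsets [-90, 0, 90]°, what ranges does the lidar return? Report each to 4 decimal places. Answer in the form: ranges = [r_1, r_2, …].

ranges = [0.5600, 4.2955, 1.4400]

beam 1: φ=-90°, α=330°
  d=(0.8660,-0.5000)  start (4,1)  tX=0.6004 tY=0.5600  stride 1/|dx|=1.1547 1/|dy|=2.0000
    cross y-line → (4,0), t=0.5600 (wall)
  → r_1 = 0.5600
beam 2: φ=0°, α=60°
  d=(0.5000,0.8660)  start (4,1)  tX=1.0400 tY=0.8314  stride 1/|dx|=2.0000 1/|dy|=1.1547
    cross y-line → (4,2), t=0.8314
    cross x-line → (5,2), t=1.0400
    cross y-line → (5,3), t=1.9861
    cross x-line → (6,3), t=3.0400
    cross y-line → (6,4), t=3.1408
    cross y-line → (6,5), t=4.2955 (wall)
  → r_2 = 4.2955
beam 3: φ=90°, α=150°
  d=(-0.8660,0.5000)  start (4,1)  tX=0.5543 tY=1.4400  stride 1/|dx|=1.1547 1/|dy|=2.0000
    cross x-line → (3,1), t=0.5543
    cross y-line → (3,2), t=1.4400 (wall)
  → r_3 = 1.4400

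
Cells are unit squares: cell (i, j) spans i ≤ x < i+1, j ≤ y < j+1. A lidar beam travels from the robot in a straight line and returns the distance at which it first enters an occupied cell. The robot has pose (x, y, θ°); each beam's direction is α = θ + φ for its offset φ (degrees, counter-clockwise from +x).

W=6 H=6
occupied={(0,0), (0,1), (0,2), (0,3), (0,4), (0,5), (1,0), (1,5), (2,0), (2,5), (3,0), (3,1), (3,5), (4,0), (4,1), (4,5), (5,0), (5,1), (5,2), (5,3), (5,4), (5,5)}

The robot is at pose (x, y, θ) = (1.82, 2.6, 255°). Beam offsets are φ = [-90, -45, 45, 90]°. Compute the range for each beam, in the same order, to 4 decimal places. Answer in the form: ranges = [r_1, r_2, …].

beam 1: φ=-90°, α=165°
  direction (-0.9659, 0.2588); cell (1,2); t to first gridline: x 0.8489, y 1.5455 (then +1.0353 / +3.8637)
    (0,2) via x @ 0.8489  # hit
  → r_1 = 0.8489
beam 2: φ=-45°, α=210°
  direction (-0.8660, -0.5000); cell (1,2); t to first gridline: x 0.9469, y 1.2000 (then +1.1547 / +2.0000)
    (0,2) via x @ 0.9469  # hit
  → r_2 = 0.9469
beam 3: φ=45°, α=300°
  direction (0.5000, -0.8660); cell (1,2); t to first gridline: x 0.3600, y 0.6928 (then +2.0000 / +1.1547)
    (2,2) via x @ 0.3600
    (2,1) via y @ 0.6928
    (2,0) via y @ 1.8475  # hit
  → r_3 = 1.8475
beam 4: φ=90°, α=345°
  direction (0.9659, -0.2588); cell (1,2); t to first gridline: x 0.1863, y 2.3182 (then +1.0353 / +3.8637)
    (2,2) via x @ 0.1863
    (3,2) via x @ 1.2216
    (4,2) via x @ 2.2569
    (4,1) via y @ 2.3182  # hit
  → r_4 = 2.3182

ranges = [0.8489, 0.9469, 1.8475, 2.3182]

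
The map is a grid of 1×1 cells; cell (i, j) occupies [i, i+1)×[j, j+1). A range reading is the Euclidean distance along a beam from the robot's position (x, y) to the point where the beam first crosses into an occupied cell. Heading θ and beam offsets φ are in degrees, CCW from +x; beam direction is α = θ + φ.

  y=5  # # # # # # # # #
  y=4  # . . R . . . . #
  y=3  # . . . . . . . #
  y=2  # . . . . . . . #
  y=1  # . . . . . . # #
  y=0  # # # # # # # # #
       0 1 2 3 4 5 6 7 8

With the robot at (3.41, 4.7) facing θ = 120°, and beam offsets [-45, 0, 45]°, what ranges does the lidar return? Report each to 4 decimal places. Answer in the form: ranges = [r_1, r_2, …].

beam 1: φ=-45°, α=75°
  dir = (cos 75°, sin 75°) = (0.2588, 0.9659); from cell (3,4)
  next x-line at t=2.2796, next y-line at t=0.3106; Δt_x=3.8637, Δt_y=1.0353
    y: enter (3,5) at t=0.3106 ← occupied
  → r_1 = 0.3106
beam 2: φ=0°, α=120°
  dir = (cos 120°, sin 120°) = (-0.5000, 0.8660); from cell (3,4)
  next x-line at t=0.8200, next y-line at t=0.3464; Δt_x=2.0000, Δt_y=1.1547
    y: enter (3,5) at t=0.3464 ← occupied
  → r_2 = 0.3464
beam 3: φ=45°, α=165°
  dir = (cos 165°, sin 165°) = (-0.9659, 0.2588); from cell (3,4)
  next x-line at t=0.4245, next y-line at t=1.1591; Δt_x=1.0353, Δt_y=3.8637
    x: enter (2,4) at t=0.4245
    y: enter (2,5) at t=1.1591 ← occupied
  → r_3 = 1.1591

ranges = [0.3106, 0.3464, 1.1591]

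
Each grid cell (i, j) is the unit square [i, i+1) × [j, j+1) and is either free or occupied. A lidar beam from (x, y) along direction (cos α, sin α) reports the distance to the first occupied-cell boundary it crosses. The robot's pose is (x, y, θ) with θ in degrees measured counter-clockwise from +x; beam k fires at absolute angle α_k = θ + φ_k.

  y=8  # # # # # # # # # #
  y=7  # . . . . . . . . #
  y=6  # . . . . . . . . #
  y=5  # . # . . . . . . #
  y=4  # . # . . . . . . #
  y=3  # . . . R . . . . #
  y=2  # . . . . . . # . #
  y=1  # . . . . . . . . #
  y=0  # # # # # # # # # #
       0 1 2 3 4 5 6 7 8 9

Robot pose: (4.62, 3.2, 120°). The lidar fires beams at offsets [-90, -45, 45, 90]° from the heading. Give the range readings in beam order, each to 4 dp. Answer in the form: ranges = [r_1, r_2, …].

beam 1: φ=-90°, α=30°
  cosα=0.8660 sinα=0.5000 | (4,3) | tMaxX 0.4388 tMaxY 1.6000 | tΔX 1.1547 tΔY 2.0000
    t=0.4388 [x] (5,3)
    t=1.5935 [x] (6,3)
    t=1.6000 [y] (6,4)
    t=2.7482 [x] (7,4)
    t=3.6000 [y] (7,5)
    t=3.9029 [x] (8,5)
    t=5.0576 [x] (9,5) — stop
  → r_1 = 5.0576
beam 2: φ=-45°, α=75°
  cosα=0.2588 sinα=0.9659 | (4,3) | tMaxX 1.4682 tMaxY 0.8282 | tΔX 3.8637 tΔY 1.0353
    t=0.8282 [y] (4,4)
    t=1.4682 [x] (5,4)
    t=1.8635 [y] (5,5)
    t=2.8988 [y] (5,6)
    t=3.9340 [y] (5,7)
    t=4.9693 [y] (5,8) — stop
  → r_2 = 4.9693
beam 3: φ=45°, α=165°
  cosα=-0.9659 sinα=0.2588 | (4,3) | tMaxX 0.6419 tMaxY 3.0910 | tΔX 1.0353 tΔY 3.8637
    t=0.6419 [x] (3,3)
    t=1.6771 [x] (2,3)
    t=2.7124 [x] (1,3)
    t=3.0910 [y] (1,4)
    t=3.7477 [x] (0,4) — stop
  → r_3 = 3.7477
beam 4: φ=90°, α=210°
  cosα=-0.8660 sinα=-0.5000 | (4,3) | tMaxX 0.7159 tMaxY 0.4000 | tΔX 1.1547 tΔY 2.0000
    t=0.4000 [y] (4,2)
    t=0.7159 [x] (3,2)
    t=1.8706 [x] (2,2)
    t=2.4000 [y] (2,1)
    t=3.0253 [x] (1,1)
    t=4.1800 [x] (0,1) — stop
  → r_4 = 4.1800

ranges = [5.0576, 4.9693, 3.7477, 4.1800]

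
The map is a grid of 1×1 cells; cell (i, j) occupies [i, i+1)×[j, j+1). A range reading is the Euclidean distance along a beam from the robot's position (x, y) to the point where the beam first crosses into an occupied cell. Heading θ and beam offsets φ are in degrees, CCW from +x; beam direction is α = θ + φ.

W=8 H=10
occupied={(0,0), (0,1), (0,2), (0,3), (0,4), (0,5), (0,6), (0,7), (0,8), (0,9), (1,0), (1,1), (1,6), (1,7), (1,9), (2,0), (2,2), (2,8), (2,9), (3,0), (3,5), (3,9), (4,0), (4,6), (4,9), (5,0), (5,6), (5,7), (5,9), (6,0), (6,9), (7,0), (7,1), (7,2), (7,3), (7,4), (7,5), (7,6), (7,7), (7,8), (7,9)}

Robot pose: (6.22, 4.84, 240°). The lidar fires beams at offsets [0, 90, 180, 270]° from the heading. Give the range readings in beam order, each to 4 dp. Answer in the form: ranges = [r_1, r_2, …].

ranges = [4.4341, 0.9007, 1.5600, 2.3200]

beam 1: φ=0°, α=240°
  dir = (cos 240°, sin 240°) = (-0.5000, -0.8660); from cell (6,4)
  next x-line at t=0.4400, next y-line at t=0.9699; Δt_x=2.0000, Δt_y=1.1547
    x: enter (5,4) at t=0.4400
    y: enter (5,3) at t=0.9699
    y: enter (5,2) at t=2.1246
    x: enter (4,2) at t=2.4400
    y: enter (4,1) at t=3.2793
    y: enter (4,0) at t=4.4341 ← occupied
  → r_1 = 4.4341
beam 2: φ=90°, α=330°
  dir = (cos 330°, sin 330°) = (0.8660, -0.5000); from cell (6,4)
  next x-line at t=0.9007, next y-line at t=1.6800; Δt_x=1.1547, Δt_y=2.0000
    x: enter (7,4) at t=0.9007 ← occupied
  → r_2 = 0.9007
beam 3: φ=180°, α=60°
  dir = (cos 60°, sin 60°) = (0.5000, 0.8660); from cell (6,4)
  next x-line at t=1.5600, next y-line at t=0.1848; Δt_x=2.0000, Δt_y=1.1547
    y: enter (6,5) at t=0.1848
    y: enter (6,6) at t=1.3395
    x: enter (7,6) at t=1.5600 ← occupied
  → r_3 = 1.5600
beam 4: φ=270°, α=150°
  dir = (cos 150°, sin 150°) = (-0.8660, 0.5000); from cell (6,4)
  next x-line at t=0.2540, next y-line at t=0.3200; Δt_x=1.1547, Δt_y=2.0000
    x: enter (5,4) at t=0.2540
    y: enter (5,5) at t=0.3200
    x: enter (4,5) at t=1.4087
    y: enter (4,6) at t=2.3200 ← occupied
  → r_4 = 2.3200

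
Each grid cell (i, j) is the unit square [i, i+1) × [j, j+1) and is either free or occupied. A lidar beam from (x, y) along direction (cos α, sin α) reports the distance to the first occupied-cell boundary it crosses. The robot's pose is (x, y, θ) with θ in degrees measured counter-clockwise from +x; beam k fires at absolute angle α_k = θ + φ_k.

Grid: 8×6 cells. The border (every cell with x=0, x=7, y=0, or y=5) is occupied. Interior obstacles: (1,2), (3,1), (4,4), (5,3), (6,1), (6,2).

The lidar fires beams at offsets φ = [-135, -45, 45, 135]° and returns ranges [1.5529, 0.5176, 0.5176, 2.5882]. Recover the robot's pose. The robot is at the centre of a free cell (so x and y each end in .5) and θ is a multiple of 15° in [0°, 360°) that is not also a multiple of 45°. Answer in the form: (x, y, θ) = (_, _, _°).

(x, y, θ) = (1.5, 3.5, 240°)

Enumerate (i+0.5, j+0.5, θ) over the 18 free cells and 16 admissible headings. For each, cast all 4 beams and compare to the given ranges.
  (6.5, 3.5, 30°): beam 1 = 0.5176 ≠ 1.5529 ✗
  (1.5, 4.5, 30°): beam 2 = 3.6235 ≠ 0.5176 ✗
  (1.5, 4.5, 285°): beam 1 = 0.5774 ≠ 1.5529 ✗
  (5.5, 1.5, 300°): beam 4 = 1.5529 ≠ 2.5882 ✗
  …
  (1.5, 3.5, 240°): r_1=1.5529, r_2=0.5176, r_3=0.5176, r_4=2.5882 — all match ✓
Only this pose fits every beam.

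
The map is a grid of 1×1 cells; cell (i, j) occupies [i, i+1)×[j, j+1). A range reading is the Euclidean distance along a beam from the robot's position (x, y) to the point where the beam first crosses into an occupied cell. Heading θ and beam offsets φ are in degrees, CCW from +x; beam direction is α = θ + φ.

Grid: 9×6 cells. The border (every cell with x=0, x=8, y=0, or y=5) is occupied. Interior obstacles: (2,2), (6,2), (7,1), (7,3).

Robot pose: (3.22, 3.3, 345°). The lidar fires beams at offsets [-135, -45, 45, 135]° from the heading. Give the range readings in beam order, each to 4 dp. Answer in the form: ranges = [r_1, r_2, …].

ranges = [0.6000, 2.6558, 3.4000, 1.9630]

beam 1: φ=-135°, α=210°
  direction (-0.8660, -0.5000); cell (3,3); t to first gridline: x 0.2540, y 0.6000 (then +1.1547 / +2.0000)
    (2,3) via x @ 0.2540
    (2,2) via y @ 0.6000  # hit
  → r_1 = 0.6000
beam 2: φ=-45°, α=300°
  direction (0.5000, -0.8660); cell (3,3); t to first gridline: x 1.5600, y 0.3464 (then +2.0000 / +1.1547)
    (3,2) via y @ 0.3464
    (3,1) via y @ 1.5011
    (4,1) via x @ 1.5600
    (4,0) via y @ 2.6558  # hit
  → r_2 = 2.6558
beam 3: φ=45°, α=30°
  direction (0.8660, 0.5000); cell (3,3); t to first gridline: x 0.9007, y 1.4000 (then +1.1547 / +2.0000)
    (4,3) via x @ 0.9007
    (4,4) via y @ 1.4000
    (5,4) via x @ 2.0554
    (6,4) via x @ 3.2101
    (6,5) via y @ 3.4000  # hit
  → r_3 = 3.4000
beam 4: φ=135°, α=120°
  direction (-0.5000, 0.8660); cell (3,3); t to first gridline: x 0.4400, y 0.8083 (then +2.0000 / +1.1547)
    (2,3) via x @ 0.4400
    (2,4) via y @ 0.8083
    (2,5) via y @ 1.9630  # hit
  → r_4 = 1.9630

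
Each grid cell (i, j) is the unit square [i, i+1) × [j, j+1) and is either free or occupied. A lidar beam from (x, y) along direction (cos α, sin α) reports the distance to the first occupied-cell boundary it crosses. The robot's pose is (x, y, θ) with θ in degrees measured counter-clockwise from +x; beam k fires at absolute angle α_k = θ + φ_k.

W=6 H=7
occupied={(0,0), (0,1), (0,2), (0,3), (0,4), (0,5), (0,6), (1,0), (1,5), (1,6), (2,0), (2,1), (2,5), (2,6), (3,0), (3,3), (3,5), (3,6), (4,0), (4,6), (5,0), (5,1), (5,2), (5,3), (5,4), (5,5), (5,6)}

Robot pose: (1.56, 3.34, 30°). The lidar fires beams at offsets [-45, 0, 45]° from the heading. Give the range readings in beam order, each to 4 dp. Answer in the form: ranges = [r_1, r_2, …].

beam 1: φ=-45°, α=345°
  cosα=0.9659 sinα=-0.2588 | (1,3) | tMaxX 0.4555 tMaxY 1.3137 | tΔX 1.0353 tΔY 3.8637
    t=0.4555 [x] (2,3)
    t=1.3137 [y] (2,2)
    t=1.4908 [x] (3,2)
    t=2.5261 [x] (4,2)
    t=3.5614 [x] (5,2) — stop
  → r_1 = 3.5614
beam 2: φ=0°, α=30°
  cosα=0.8660 sinα=0.5000 | (1,3) | tMaxX 0.5081 tMaxY 1.3200 | tΔX 1.1547 tΔY 2.0000
    t=0.5081 [x] (2,3)
    t=1.3200 [y] (2,4)
    t=1.6628 [x] (3,4)
    t=2.8175 [x] (4,4)
    t=3.3200 [y] (4,5)
    t=3.9722 [x] (5,5) — stop
  → r_2 = 3.9722
beam 3: φ=45°, α=75°
  cosα=0.2588 sinα=0.9659 | (1,3) | tMaxX 1.7000 tMaxY 0.6833 | tΔX 3.8637 tΔY 1.0353
    t=0.6833 [y] (1,4)
    t=1.7000 [x] (2,4)
    t=1.7186 [y] (2,5) — stop
  → r_3 = 1.7186

ranges = [3.5614, 3.9722, 1.7186]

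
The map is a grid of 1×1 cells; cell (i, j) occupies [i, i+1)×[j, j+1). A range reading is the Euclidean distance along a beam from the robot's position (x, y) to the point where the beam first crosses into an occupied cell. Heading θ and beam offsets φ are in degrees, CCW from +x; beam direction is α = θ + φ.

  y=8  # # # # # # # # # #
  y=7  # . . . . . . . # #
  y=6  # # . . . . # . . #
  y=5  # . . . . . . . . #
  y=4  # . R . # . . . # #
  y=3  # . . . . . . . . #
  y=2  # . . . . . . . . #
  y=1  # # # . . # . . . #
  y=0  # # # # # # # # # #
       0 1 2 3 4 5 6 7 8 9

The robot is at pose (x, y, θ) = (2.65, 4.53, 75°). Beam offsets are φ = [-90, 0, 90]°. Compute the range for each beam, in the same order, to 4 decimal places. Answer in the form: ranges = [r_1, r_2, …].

beam 1: φ=-90°, α=345°
  dir = (cos 345°, sin 345°) = (0.9659, -0.2588); from cell (2,4)
  next x-line at t=0.3623, next y-line at t=2.0478; Δt_x=1.0353, Δt_y=3.8637
    x: enter (3,4) at t=0.3623
    x: enter (4,4) at t=1.3976 ← occupied
  → r_1 = 1.3976
beam 2: φ=0°, α=75°
  dir = (cos 75°, sin 75°) = (0.2588, 0.9659); from cell (2,4)
  next x-line at t=1.3523, next y-line at t=0.4866; Δt_x=3.8637, Δt_y=1.0353
    y: enter (2,5) at t=0.4866
    x: enter (3,5) at t=1.3523
    y: enter (3,6) at t=1.5219
    y: enter (3,7) at t=2.5571
    y: enter (3,8) at t=3.5924 ← occupied
  → r_2 = 3.5924
beam 3: φ=90°, α=165°
  dir = (cos 165°, sin 165°) = (-0.9659, 0.2588); from cell (2,4)
  next x-line at t=0.6729, next y-line at t=1.8159; Δt_x=1.0353, Δt_y=3.8637
    x: enter (1,4) at t=0.6729
    x: enter (0,4) at t=1.7082 ← occupied
  → r_3 = 1.7082

ranges = [1.3976, 3.5924, 1.7082]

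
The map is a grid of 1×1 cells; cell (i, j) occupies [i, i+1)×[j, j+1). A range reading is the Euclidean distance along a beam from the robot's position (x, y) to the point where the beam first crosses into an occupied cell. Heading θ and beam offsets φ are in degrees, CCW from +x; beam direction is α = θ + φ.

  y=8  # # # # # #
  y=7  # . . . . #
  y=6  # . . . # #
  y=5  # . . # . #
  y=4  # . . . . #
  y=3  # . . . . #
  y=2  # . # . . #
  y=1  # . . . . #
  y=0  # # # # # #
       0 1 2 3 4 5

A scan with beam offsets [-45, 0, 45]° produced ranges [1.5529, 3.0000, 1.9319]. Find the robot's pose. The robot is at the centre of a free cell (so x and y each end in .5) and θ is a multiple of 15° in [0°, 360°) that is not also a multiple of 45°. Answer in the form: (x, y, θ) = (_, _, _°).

Candidates: 25 free-cell centres × 16 headings = 400 poses. Raycast each; keep the one whose scan matches to 4 dp.
  (3.5, 1.5, 300°): beam 1 = 0.5176 ≠ 1.5529 ✗
  (3.5, 1.5, 165°): beam 1 = 1.0000 ≠ 1.5529 ✗
  (3.5, 4.5, 255°): beam 1 = 2.8868 ≠ 1.5529 ✗
  (2.5, 4.5, 30°): beam 1 = 2.5882 ≠ 1.5529 ✗
  …
  (2.5, 7.5, 240°): r_1=1.5529, r_2=3.0000, r_3=1.9319 — all match ✓
No second candidate reproduces the full scan.

(x, y, θ) = (2.5, 7.5, 240°)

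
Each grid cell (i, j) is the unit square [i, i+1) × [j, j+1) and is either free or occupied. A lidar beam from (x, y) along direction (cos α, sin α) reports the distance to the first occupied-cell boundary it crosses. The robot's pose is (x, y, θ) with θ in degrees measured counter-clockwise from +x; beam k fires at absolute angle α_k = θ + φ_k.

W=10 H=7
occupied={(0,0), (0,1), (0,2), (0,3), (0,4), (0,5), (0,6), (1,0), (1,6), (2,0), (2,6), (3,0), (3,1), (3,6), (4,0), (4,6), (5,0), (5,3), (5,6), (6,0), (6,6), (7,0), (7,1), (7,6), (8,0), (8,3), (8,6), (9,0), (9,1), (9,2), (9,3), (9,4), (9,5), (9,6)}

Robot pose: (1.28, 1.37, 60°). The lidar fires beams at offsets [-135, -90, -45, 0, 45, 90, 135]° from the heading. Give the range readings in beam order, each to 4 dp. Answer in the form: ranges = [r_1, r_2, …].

beam 1: φ=-135°, α=285°
  dir = (cos 285°, sin 285°) = (0.2588, -0.9659); from cell (1,1)
  next x-line at t=2.7819, next y-line at t=0.3831; Δt_x=3.8637, Δt_y=1.0353
    y: enter (1,0) at t=0.3831 ← occupied
  → r_1 = 0.3831
beam 2: φ=-90°, α=330°
  dir = (cos 330°, sin 330°) = (0.8660, -0.5000); from cell (1,1)
  next x-line at t=0.8314, next y-line at t=0.7400; Δt_x=1.1547, Δt_y=2.0000
    y: enter (1,0) at t=0.7400 ← occupied
  → r_2 = 0.7400
beam 3: φ=-45°, α=15°
  dir = (cos 15°, sin 15°) = (0.9659, 0.2588); from cell (1,1)
  next x-line at t=0.7454, next y-line at t=2.4341; Δt_x=1.0353, Δt_y=3.8637
    x: enter (2,1) at t=0.7454
    x: enter (3,1) at t=1.7807 ← occupied
  → r_3 = 1.7807
beam 4: φ=0°, α=60°
  dir = (cos 60°, sin 60°) = (0.5000, 0.8660); from cell (1,1)
  next x-line at t=1.4400, next y-line at t=0.7275; Δt_x=2.0000, Δt_y=1.1547
    y: enter (1,2) at t=0.7275
    x: enter (2,2) at t=1.4400
    y: enter (2,3) at t=1.8822
    y: enter (2,4) at t=3.0369
    x: enter (3,4) at t=3.4400
    y: enter (3,5) at t=4.1916
    y: enter (3,6) at t=5.3463 ← occupied
  → r_4 = 5.3463
beam 5: φ=45°, α=105°
  dir = (cos 105°, sin 105°) = (-0.2588, 0.9659); from cell (1,1)
  next x-line at t=1.0818, next y-line at t=0.6522; Δt_x=3.8637, Δt_y=1.0353
    y: enter (1,2) at t=0.6522
    x: enter (0,2) at t=1.0818 ← occupied
  → r_5 = 1.0818
beam 6: φ=90°, α=150°
  dir = (cos 150°, sin 150°) = (-0.8660, 0.5000); from cell (1,1)
  next x-line at t=0.3233, next y-line at t=1.2600; Δt_x=1.1547, Δt_y=2.0000
    x: enter (0,1) at t=0.3233 ← occupied
  → r_6 = 0.3233
beam 7: φ=135°, α=195°
  dir = (cos 195°, sin 195°) = (-0.9659, -0.2588); from cell (1,1)
  next x-line at t=0.2899, next y-line at t=1.4296; Δt_x=1.0353, Δt_y=3.8637
    x: enter (0,1) at t=0.2899 ← occupied
  → r_7 = 0.2899

ranges = [0.3831, 0.7400, 1.7807, 5.3463, 1.0818, 0.3233, 0.2899]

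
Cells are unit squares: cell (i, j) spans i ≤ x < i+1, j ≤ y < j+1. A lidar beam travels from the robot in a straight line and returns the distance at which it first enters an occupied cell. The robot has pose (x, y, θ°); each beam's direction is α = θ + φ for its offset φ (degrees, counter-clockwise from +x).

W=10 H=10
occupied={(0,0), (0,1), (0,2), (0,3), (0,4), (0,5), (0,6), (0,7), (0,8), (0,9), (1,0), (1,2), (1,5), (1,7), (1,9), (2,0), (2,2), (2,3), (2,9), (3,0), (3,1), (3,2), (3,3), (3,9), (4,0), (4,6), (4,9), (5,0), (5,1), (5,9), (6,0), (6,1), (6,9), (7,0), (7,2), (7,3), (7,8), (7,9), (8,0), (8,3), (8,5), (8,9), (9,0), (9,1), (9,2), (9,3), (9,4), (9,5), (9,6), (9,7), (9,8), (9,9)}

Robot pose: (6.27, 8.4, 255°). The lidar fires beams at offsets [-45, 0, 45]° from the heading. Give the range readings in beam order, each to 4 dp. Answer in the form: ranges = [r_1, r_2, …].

beam 1: φ=-45°, α=210°
  direction (-0.8660, -0.5000); cell (6,8); t to first gridline: x 0.3118, y 0.8000 (then +1.1547 / +2.0000)
    (5,8) via x @ 0.3118
    (5,7) via y @ 0.8000
    (4,7) via x @ 1.4665
    (3,7) via x @ 2.6212
    (3,6) via y @ 2.8000
    (2,6) via x @ 3.7759
    (2,5) via y @ 4.8000
    (1,5) via x @ 4.9306  # hit
  → r_1 = 4.9306
beam 2: φ=0°, α=255°
  direction (-0.2588, -0.9659); cell (6,8); t to first gridline: x 1.0432, y 0.4141 (then +3.8637 / +1.0353)
    (6,7) via y @ 0.4141
    (5,7) via x @ 1.0432
    (5,6) via y @ 1.4494
    (5,5) via y @ 2.4847
    (5,4) via y @ 3.5199
    (5,3) via y @ 4.5552
    (4,3) via x @ 4.9069
    (4,2) via y @ 5.5905
    (4,1) via y @ 6.6258
    (4,0) via y @ 7.6610  # hit
  → r_2 = 7.6610
beam 3: φ=45°, α=300°
  direction (0.5000, -0.8660); cell (6,8); t to first gridline: x 1.4600, y 0.4619 (then +2.0000 / +1.1547)
    (6,7) via y @ 0.4619
    (7,7) via x @ 1.4600
    (7,6) via y @ 1.6166
    (7,5) via y @ 2.7713
    (8,5) via x @ 3.4600  # hit
  → r_3 = 3.4600

ranges = [4.9306, 7.6610, 3.4600]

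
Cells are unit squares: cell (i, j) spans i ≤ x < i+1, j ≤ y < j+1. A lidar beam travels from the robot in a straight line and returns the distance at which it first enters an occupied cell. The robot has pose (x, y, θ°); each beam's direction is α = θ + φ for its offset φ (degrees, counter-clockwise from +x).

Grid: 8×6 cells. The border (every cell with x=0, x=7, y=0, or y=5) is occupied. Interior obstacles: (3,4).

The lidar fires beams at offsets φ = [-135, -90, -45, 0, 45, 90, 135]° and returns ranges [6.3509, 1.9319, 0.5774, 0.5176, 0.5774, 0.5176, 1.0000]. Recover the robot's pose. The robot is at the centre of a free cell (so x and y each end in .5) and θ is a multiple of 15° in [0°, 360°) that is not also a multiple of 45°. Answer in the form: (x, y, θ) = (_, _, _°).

(x, y, θ) = (6.5, 1.5, 285°)

Candidates: 23 free-cell centres × 16 headings = 368 poses. Raycast each; keep the one whose scan matches to 4 dp.
  (2.5, 3.5, 60°): beam 1 = 2.5882 ≠ 6.3509 ✗
  (5.5, 3.5, 345°): beam 1 = 5.0000 ≠ 6.3509 ✗
  (2.5, 1.5, 195°): beam 1 = 2.8868 ≠ 6.3509 ✗
  (2.5, 2.5, 105°): beam 1 = 3.0000 ≠ 6.3509 ✗
  …
  (6.5, 1.5, 285°): r_1=6.3509, r_2=1.9319, r_3=0.5774, r_4=0.5176, r_5=0.5774, r_6=0.5176, r_7=1.0000 — all match ✓
Unique over the lattice → pose = (6.5, 1.5, 285°).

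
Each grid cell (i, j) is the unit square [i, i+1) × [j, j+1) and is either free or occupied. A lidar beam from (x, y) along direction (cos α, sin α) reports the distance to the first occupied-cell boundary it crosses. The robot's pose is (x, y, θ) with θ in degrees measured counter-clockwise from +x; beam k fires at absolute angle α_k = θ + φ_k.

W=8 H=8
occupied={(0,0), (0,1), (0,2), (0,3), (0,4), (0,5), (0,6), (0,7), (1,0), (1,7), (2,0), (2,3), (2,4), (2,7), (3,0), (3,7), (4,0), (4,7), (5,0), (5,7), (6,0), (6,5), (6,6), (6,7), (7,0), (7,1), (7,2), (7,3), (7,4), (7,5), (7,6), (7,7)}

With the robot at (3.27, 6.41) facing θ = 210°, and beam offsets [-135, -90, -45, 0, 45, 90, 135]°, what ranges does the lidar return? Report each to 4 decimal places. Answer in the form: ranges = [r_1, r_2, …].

ranges = [0.6108, 0.6813, 2.2796, 2.6212, 1.4597, 6.2469, 2.8263]

beam 1: φ=-135°, α=75°
  dir = (cos 75°, sin 75°) = (0.2588, 0.9659); from cell (3,6)
  next x-line at t=2.8205, next y-line at t=0.6108; Δt_x=3.8637, Δt_y=1.0353
    y: enter (3,7) at t=0.6108 ← occupied
  → r_1 = 0.6108
beam 2: φ=-90°, α=120°
  dir = (cos 120°, sin 120°) = (-0.5000, 0.8660); from cell (3,6)
  next x-line at t=0.5400, next y-line at t=0.6813; Δt_x=2.0000, Δt_y=1.1547
    x: enter (2,6) at t=0.5400
    y: enter (2,7) at t=0.6813 ← occupied
  → r_2 = 0.6813
beam 3: φ=-45°, α=165°
  dir = (cos 165°, sin 165°) = (-0.9659, 0.2588); from cell (3,6)
  next x-line at t=0.2795, next y-line at t=2.2796; Δt_x=1.0353, Δt_y=3.8637
    x: enter (2,6) at t=0.2795
    x: enter (1,6) at t=1.3148
    y: enter (1,7) at t=2.2796 ← occupied
  → r_3 = 2.2796
beam 4: φ=0°, α=210°
  dir = (cos 210°, sin 210°) = (-0.8660, -0.5000); from cell (3,6)
  next x-line at t=0.3118, next y-line at t=0.8200; Δt_x=1.1547, Δt_y=2.0000
    x: enter (2,6) at t=0.3118
    y: enter (2,5) at t=0.8200
    x: enter (1,5) at t=1.4665
    x: enter (0,5) at t=2.6212 ← occupied
  → r_4 = 2.6212
beam 5: φ=45°, α=255°
  dir = (cos 255°, sin 255°) = (-0.2588, -0.9659); from cell (3,6)
  next x-line at t=1.0432, next y-line at t=0.4245; Δt_x=3.8637, Δt_y=1.0353
    y: enter (3,5) at t=0.4245
    x: enter (2,5) at t=1.0432
    y: enter (2,4) at t=1.4597 ← occupied
  → r_5 = 1.4597
beam 6: φ=90°, α=300°
  dir = (cos 300°, sin 300°) = (0.5000, -0.8660); from cell (3,6)
  next x-line at t=1.4600, next y-line at t=0.4734; Δt_x=2.0000, Δt_y=1.1547
    y: enter (3,5) at t=0.4734
    x: enter (4,5) at t=1.4600
    y: enter (4,4) at t=1.6281
    y: enter (4,3) at t=2.7828
    x: enter (5,3) at t=3.4600
    y: enter (5,2) at t=3.9375
    y: enter (5,1) at t=5.0922
    x: enter (6,1) at t=5.4600
    y: enter (6,0) at t=6.2469 ← occupied
  → r_6 = 6.2469
beam 7: φ=135°, α=345°
  dir = (cos 345°, sin 345°) = (0.9659, -0.2588); from cell (3,6)
  next x-line at t=0.7558, next y-line at t=1.5841; Δt_x=1.0353, Δt_y=3.8637
    x: enter (4,6) at t=0.7558
    y: enter (4,5) at t=1.5841
    x: enter (5,5) at t=1.7910
    x: enter (6,5) at t=2.8263 ← occupied
  → r_7 = 2.8263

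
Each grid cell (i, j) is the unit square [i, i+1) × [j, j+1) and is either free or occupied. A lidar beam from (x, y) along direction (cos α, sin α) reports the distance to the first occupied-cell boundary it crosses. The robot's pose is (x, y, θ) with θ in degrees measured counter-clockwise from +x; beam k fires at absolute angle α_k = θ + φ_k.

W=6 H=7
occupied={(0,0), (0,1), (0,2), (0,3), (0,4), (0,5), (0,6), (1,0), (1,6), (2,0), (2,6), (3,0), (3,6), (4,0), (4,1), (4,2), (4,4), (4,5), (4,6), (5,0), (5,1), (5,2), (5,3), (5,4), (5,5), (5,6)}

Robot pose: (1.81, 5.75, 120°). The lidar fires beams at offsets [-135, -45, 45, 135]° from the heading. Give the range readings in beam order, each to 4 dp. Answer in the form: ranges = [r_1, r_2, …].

ranges = [2.2673, 0.2588, 0.8386, 3.1296]

beam 1: φ=-135°, α=345°
  direction (0.9659, -0.2588); cell (1,5); t to first gridline: x 0.1967, y 2.8978 (then +1.0353 / +3.8637)
    (2,5) via x @ 0.1967
    (3,5) via x @ 1.2320
    (4,5) via x @ 2.2673  # hit
  → r_1 = 2.2673
beam 2: φ=-45°, α=75°
  direction (0.2588, 0.9659); cell (1,5); t to first gridline: x 0.7341, y 0.2588 (then +3.8637 / +1.0353)
    (1,6) via y @ 0.2588  # hit
  → r_2 = 0.2588
beam 3: φ=45°, α=165°
  direction (-0.9659, 0.2588); cell (1,5); t to first gridline: x 0.8386, y 0.9659 (then +1.0353 / +3.8637)
    (0,5) via x @ 0.8386  # hit
  → r_3 = 0.8386
beam 4: φ=135°, α=255°
  direction (-0.2588, -0.9659); cell (1,5); t to first gridline: x 3.1296, y 0.7765 (then +3.8637 / +1.0353)
    (1,4) via y @ 0.7765
    (1,3) via y @ 1.8117
    (1,2) via y @ 2.8470
    (0,2) via x @ 3.1296  # hit
  → r_4 = 3.1296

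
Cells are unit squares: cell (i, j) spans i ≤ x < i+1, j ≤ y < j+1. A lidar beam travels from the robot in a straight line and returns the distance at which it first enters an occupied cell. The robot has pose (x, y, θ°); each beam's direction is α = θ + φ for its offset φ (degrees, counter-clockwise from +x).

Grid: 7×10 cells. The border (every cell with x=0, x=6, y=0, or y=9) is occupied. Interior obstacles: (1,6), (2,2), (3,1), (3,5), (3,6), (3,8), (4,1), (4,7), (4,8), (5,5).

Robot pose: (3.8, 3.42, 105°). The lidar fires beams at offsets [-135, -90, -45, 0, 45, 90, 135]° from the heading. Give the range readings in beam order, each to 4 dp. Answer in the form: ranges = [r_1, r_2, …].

beam 1: φ=-135°, α=330°
  d=(0.8660,-0.5000)  start (3,3)  tX=0.2309 tY=0.8400  stride 1/|dx|=1.1547 1/|dy|=2.0000
    cross x-line → (4,3), t=0.2309
    cross y-line → (4,2), t=0.8400
    cross x-line → (5,2), t=1.3856
    cross x-line → (6,2), t=2.5403 (wall)
  → r_1 = 2.5403
beam 2: φ=-90°, α=15°
  d=(0.9659,0.2588)  start (3,3)  tX=0.2071 tY=2.2409  stride 1/|dx|=1.0353 1/|dy|=3.8637
    cross x-line → (4,3), t=0.2071
    cross x-line → (5,3), t=1.2423
    cross y-line → (5,4), t=2.2409
    cross x-line → (6,4), t=2.2776 (wall)
  → r_2 = 2.2776
beam 3: φ=-45°, α=60°
  d=(0.5000,0.8660)  start (3,3)  tX=0.4000 tY=0.6697  stride 1/|dx|=2.0000 1/|dy|=1.1547
    cross x-line → (4,3), t=0.4000
    cross y-line → (4,4), t=0.6697
    cross y-line → (4,5), t=1.8244
    cross x-line → (5,5), t=2.4000 (wall)
  → r_3 = 2.4000
beam 4: φ=0°, α=105°
  d=(-0.2588,0.9659)  start (3,3)  tX=3.0910 tY=0.6005  stride 1/|dx|=3.8637 1/|dy|=1.0353
    cross y-line → (3,4), t=0.6005
    cross y-line → (3,5), t=1.6357 (wall)
  → r_4 = 1.6357
beam 5: φ=45°, α=150°
  d=(-0.8660,0.5000)  start (3,3)  tX=0.9238 tY=1.1600  stride 1/|dx|=1.1547 1/|dy|=2.0000
    cross x-line → (2,3), t=0.9238
    cross y-line → (2,4), t=1.1600
    cross x-line → (1,4), t=2.0785
    cross y-line → (1,5), t=3.1600
    cross x-line → (0,5), t=3.2332 (wall)
  → r_5 = 3.2332
beam 6: φ=90°, α=195°
  d=(-0.9659,-0.2588)  start (3,3)  tX=0.8282 tY=1.6228  stride 1/|dx|=1.0353 1/|dy|=3.8637
    cross x-line → (2,3), t=0.8282
    cross y-line → (2,2), t=1.6228 (wall)
  → r_6 = 1.6228
beam 7: φ=135°, α=240°
  d=(-0.5000,-0.8660)  start (3,3)  tX=1.6000 tY=0.4850  stride 1/|dx|=2.0000 1/|dy|=1.1547
    cross y-line → (3,2), t=0.4850
    cross x-line → (2,2), t=1.6000 (wall)
  → r_7 = 1.6000

ranges = [2.5403, 2.2776, 2.4000, 1.6357, 3.2332, 1.6228, 1.6000]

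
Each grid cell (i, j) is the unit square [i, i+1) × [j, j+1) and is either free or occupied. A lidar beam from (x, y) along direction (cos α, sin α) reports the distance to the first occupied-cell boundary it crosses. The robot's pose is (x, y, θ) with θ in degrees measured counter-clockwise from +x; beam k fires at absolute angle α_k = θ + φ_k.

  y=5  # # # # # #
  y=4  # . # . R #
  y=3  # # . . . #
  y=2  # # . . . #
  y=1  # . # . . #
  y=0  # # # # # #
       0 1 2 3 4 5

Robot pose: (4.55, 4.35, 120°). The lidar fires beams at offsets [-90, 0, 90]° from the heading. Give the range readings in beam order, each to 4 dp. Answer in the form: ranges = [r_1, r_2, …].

beam 1: φ=-90°, α=30°
  direction (0.8660, 0.5000); cell (4,4); t to first gridline: x 0.5196, y 1.3000 (then +1.1547 / +2.0000)
    (5,4) via x @ 0.5196  # hit
  → r_1 = 0.5196
beam 2: φ=0°, α=120°
  direction (-0.5000, 0.8660); cell (4,4); t to first gridline: x 1.1000, y 0.7506 (then +2.0000 / +1.1547)
    (4,5) via y @ 0.7506  # hit
  → r_2 = 0.7506
beam 3: φ=90°, α=210°
  direction (-0.8660, -0.5000); cell (4,4); t to first gridline: x 0.6351, y 0.7000 (then +1.1547 / +2.0000)
    (3,4) via x @ 0.6351
    (3,3) via y @ 0.7000
    (2,3) via x @ 1.7898
    (2,2) via y @ 2.7000
    (1,2) via x @ 2.9445  # hit
  → r_3 = 2.9445

ranges = [0.5196, 0.7506, 2.9445]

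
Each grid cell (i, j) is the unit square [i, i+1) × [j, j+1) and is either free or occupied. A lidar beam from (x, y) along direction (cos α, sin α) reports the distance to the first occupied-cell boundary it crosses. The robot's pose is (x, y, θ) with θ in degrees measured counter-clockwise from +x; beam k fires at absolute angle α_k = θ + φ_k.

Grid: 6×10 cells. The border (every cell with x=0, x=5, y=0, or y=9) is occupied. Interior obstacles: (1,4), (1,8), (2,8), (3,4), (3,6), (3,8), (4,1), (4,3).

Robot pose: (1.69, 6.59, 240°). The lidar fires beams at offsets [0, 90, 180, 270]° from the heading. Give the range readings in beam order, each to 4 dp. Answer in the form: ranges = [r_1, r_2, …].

beam 1: φ=0°, α=240°
  dir = (cos 240°, sin 240°) = (-0.5000, -0.8660); from cell (1,6)
  next x-line at t=1.3800, next y-line at t=0.6813; Δt_x=2.0000, Δt_y=1.1547
    y: enter (1,5) at t=0.6813
    x: enter (0,5) at t=1.3800 ← occupied
  → r_1 = 1.3800
beam 2: φ=90°, α=330°
  dir = (cos 330°, sin 330°) = (0.8660, -0.5000); from cell (1,6)
  next x-line at t=0.3580, next y-line at t=1.1800; Δt_x=1.1547, Δt_y=2.0000
    x: enter (2,6) at t=0.3580
    y: enter (2,5) at t=1.1800
    x: enter (3,5) at t=1.5127
    x: enter (4,5) at t=2.6674
    y: enter (4,4) at t=3.1800
    x: enter (5,4) at t=3.8221 ← occupied
  → r_2 = 3.8221
beam 3: φ=180°, α=60°
  dir = (cos 60°, sin 60°) = (0.5000, 0.8660); from cell (1,6)
  next x-line at t=0.6200, next y-line at t=0.4734; Δt_x=2.0000, Δt_y=1.1547
    y: enter (1,7) at t=0.4734
    x: enter (2,7) at t=0.6200
    y: enter (2,8) at t=1.6281 ← occupied
  → r_3 = 1.6281
beam 4: φ=270°, α=150°
  dir = (cos 150°, sin 150°) = (-0.8660, 0.5000); from cell (1,6)
  next x-line at t=0.7967, next y-line at t=0.8200; Δt_x=1.1547, Δt_y=2.0000
    x: enter (0,6) at t=0.7967 ← occupied
  → r_4 = 0.7967

ranges = [1.3800, 3.8221, 1.6281, 0.7967]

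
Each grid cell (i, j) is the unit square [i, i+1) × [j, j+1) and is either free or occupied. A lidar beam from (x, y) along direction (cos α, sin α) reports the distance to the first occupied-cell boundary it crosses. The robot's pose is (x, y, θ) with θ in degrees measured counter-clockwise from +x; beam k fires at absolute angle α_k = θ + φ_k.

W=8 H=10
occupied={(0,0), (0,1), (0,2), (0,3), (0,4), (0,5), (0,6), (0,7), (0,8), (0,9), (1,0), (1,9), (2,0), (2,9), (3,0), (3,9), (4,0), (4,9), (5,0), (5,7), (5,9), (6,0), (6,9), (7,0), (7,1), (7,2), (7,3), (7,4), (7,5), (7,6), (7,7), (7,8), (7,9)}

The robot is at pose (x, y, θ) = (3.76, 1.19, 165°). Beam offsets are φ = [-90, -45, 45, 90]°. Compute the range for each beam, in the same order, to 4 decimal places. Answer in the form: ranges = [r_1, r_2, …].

beam 1: φ=-90°, α=75°
  cosα=0.2588 sinα=0.9659 | (3,1) | tMaxX 0.9273 tMaxY 0.8386 | tΔX 3.8637 tΔY 1.0353
    t=0.8386 [y] (3,2)
    t=0.9273 [x] (4,2)
    t=1.8738 [y] (4,3)
    t=2.9091 [y] (4,4)
    t=3.9444 [y] (4,5)
    t=4.7910 [x] (5,5)
    t=4.9797 [y] (5,6)
    t=6.0150 [y] (5,7) — stop
  → r_1 = 6.0150
beam 2: φ=-45°, α=120°
  cosα=-0.5000 sinα=0.8660 | (3,1) | tMaxX 1.5200 tMaxY 0.9353 | tΔX 2.0000 tΔY 1.1547
    t=0.9353 [y] (3,2)
    t=1.5200 [x] (2,2)
    t=2.0900 [y] (2,3)
    t=3.2447 [y] (2,4)
    t=3.5200 [x] (1,4)
    t=4.3994 [y] (1,5)
    t=5.5200 [x] (0,5) — stop
  → r_2 = 5.5200
beam 3: φ=45°, α=210°
  cosα=-0.8660 sinα=-0.5000 | (3,1) | tMaxX 0.8776 tMaxY 0.3800 | tΔX 1.1547 tΔY 2.0000
    t=0.3800 [y] (3,0) — stop
  → r_3 = 0.3800
beam 4: φ=90°, α=255°
  cosα=-0.2588 sinα=-0.9659 | (3,1) | tMaxX 2.9364 tMaxY 0.1967 | tΔX 3.8637 tΔY 1.0353
    t=0.1967 [y] (3,0) — stop
  → r_4 = 0.1967

ranges = [6.0150, 5.5200, 0.3800, 0.1967]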